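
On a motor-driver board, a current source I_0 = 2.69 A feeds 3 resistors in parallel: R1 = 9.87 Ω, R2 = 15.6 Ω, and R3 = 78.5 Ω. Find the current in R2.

Total conductance ΣG = 1/9.87 + 1/15.6 + 1/78.5 = 0.1782 (units of 1/Ω).
R2 takes the fraction G_k/ΣG = 0.06410/0.1782 = 0.3598, so I = 2.69 × 0.3598 = 0.9679 A.

I ≈ 0.968 A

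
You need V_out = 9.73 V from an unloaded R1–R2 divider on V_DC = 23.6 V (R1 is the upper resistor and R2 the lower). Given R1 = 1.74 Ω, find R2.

The divider ratio is R2/(R1+R2) = 9.73/23.6 = 0.4123.
Rearranging, R2 = R1·k/(1−k) = 1.74 × 0.7015 = 1.221 Ω.

R2 ≈ 1.22 Ω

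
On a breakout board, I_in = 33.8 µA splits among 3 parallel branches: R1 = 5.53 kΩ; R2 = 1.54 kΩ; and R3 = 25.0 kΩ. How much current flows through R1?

I ≈ 7.02 µA

Conductances: ΣG = 1/5.53 + 1/1.54 + 1/25.0 = 0.8702 (1/kΩ).
By the current-divider rule, I = I_in · G_k/ΣG = 33.8 × 0.2078 = 7.024 µA.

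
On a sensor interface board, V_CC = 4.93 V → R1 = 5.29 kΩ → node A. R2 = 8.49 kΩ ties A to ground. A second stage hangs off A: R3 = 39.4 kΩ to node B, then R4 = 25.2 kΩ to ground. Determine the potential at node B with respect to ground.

Node A sees R2 in parallel with the series input of stage 2, R3 + R4 = 64.60 kΩ.
R2 ‖ (R3+R4) = 7.504 kΩ.
So V_A = 4.93 × 0.5865 = 2.892 V.
Stage 2 is unloaded, so V_B = V_A · R4/(R3+R4) = 2.892 × 25.2/64.60 = 1.128 V.

V_B ≈ 1.13 V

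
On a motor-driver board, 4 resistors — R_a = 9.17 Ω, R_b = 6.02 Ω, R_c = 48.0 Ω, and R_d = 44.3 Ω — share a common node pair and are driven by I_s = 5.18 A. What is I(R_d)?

I ≈ 0.367 A

Total conductance ΣG = 1/9.17 + 1/6.02 + 1/48.0 + 1/44.3 = 0.3186 (units of 1/Ω).
R_d takes the fraction G_k/ΣG = 0.02257/0.3186 = 0.07086, so I = 5.18 × 0.07086 = 0.3670 A.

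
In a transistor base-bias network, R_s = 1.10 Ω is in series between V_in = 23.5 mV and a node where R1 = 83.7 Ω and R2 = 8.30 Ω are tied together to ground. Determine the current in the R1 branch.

Combine the parallel branches: R_p = (1/83.7 + 1/8.30)⁻¹ = 7.551 Ω.
V_A by voltage divider: V_A = 23.5 × 7.551/(1.10 + 7.551) = 20.51 mV.
I(R1) = V_A / R1 = 20.51/83.7 = 0.2451 mA.

I ≈ 0.245 mA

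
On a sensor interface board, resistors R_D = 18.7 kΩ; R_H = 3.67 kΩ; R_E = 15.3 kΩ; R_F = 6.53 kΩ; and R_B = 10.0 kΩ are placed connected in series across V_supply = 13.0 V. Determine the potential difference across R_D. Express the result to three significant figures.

V ≈ 4.49 V

Total series resistance ΣR = 18.7 + 3.67 + 15.3 + 6.53 + 10.0 = 54.20 kΩ.
V = V_supply · R/ΣR = 13.0 × 0.3450 = 4.485 V.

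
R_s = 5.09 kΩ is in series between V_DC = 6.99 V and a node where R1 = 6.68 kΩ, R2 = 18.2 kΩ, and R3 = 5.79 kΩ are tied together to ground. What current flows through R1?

Parallel bank: R_p = 1/(1/6.68 + 1/18.2 + 1/5.79) = 2.650 kΩ.
Node voltage V_A = V_DC · R_p/(R_s + R_p) = 6.99 × 0.3424 = 2.393 V.
I(R1) = V_A / R1 = 2.393/6.68 = 0.3583 mA.

I ≈ 0.358 mA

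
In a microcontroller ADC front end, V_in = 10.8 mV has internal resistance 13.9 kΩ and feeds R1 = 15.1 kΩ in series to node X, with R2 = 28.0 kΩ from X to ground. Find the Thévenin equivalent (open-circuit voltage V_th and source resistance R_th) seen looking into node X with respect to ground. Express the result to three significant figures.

V_th ≈ 5.31 mV, R_th ≈ 14.2 kΩ

R1' = 13.9 + 15.1 = 29.00 kΩ (source resistance + R1).
V_th is the unloaded tap voltage: V_in · R2/(R1'+R2) = 10.8 × 0.4912 = 5.305 mV.
Looking into X with the source shorted: R_th = R1'·R2/(R1'+R2) = 29.00 × 28.0/57.00 = 14.25 kΩ.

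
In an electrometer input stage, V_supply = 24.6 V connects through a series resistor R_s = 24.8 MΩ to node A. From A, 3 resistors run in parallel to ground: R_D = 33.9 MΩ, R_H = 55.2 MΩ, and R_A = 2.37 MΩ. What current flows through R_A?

I ≈ 0.821 µA

Parallel bank: R_p = 1/(1/33.9 + 1/55.2 + 1/2.37) = 2.130 MΩ.
V_A = 24.6 × 2.130/26.93 = 1.945 V.
Branch current I = V_A/R_A = 1.945/2.37 = 0.8209 µA.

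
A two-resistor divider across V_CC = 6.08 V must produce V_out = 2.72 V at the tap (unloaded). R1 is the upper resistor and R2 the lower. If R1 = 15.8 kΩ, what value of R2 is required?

R2 ≈ 12.8 kΩ

Required fraction k = V_out/V_CC = 0.4474.
Rearranging, R2 = R1·k/(1−k) = 15.8 × 0.8095 = 12.79 kΩ.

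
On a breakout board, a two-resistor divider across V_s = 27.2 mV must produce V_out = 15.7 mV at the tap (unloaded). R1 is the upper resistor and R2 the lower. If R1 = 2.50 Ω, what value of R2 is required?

V_out/V_s = R2/(R1+R2) = 0.5772.
R2 = R1 · 0.5772/(1 − 0.5772) = 3.413 Ω.

R2 ≈ 3.41 Ω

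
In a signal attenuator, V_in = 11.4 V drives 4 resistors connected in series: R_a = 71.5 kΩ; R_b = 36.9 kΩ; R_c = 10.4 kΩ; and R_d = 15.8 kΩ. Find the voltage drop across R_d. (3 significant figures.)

Series total: ΣR = 71.5 + 36.9 + 10.4 + 15.8 = 134.6 kΩ.
By the voltage-divider rule, V = 11.4 × 15.80/134.6 = 1.338 V.

V ≈ 1.34 V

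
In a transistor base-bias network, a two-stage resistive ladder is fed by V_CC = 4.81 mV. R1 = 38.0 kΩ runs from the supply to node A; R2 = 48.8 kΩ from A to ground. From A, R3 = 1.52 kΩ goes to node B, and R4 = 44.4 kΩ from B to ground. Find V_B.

V_B ≈ 1.78 mV

Looking into the second stage from A: R3 + R4 = 45.92 kΩ appears in parallel with R2.
Effective lower resistance at A: R2 ‖ 45.92 = 23.66 kΩ.
First divider: V_A = V_CC · 23.66/(38.0 + 23.66) = 1.846 mV.
V_B = V_A × 0.9669 = 1.784 mV.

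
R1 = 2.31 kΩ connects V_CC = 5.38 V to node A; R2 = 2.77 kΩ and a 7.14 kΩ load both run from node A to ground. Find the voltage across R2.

The load sits in parallel with R2, giving an effective lower resistance R2' = R2·R_L/(R2+R_L) = 1.996 kΩ.
Voltage divider with the loaded lower leg: V_out = 5.38 × 1.996/(2.31 + 1.996) = 5.38 × 0.4635 = 2.494 V.
(Unloaded it would be 2.93 V; the load pulls it down.)

V_out ≈ 2.49 V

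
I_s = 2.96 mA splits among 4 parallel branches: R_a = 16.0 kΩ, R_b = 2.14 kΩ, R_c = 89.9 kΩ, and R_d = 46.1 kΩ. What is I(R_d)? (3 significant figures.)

I ≈ 0.114 mA

Total conductance ΣG = 1/16.0 + 1/2.14 + 1/89.9 + 1/46.1 = 0.5626 (units of 1/kΩ).
R_d takes the fraction G_k/ΣG = 0.02169/0.5626 = 0.03856, so I = 2.96 × 0.03856 = 0.1141 mA.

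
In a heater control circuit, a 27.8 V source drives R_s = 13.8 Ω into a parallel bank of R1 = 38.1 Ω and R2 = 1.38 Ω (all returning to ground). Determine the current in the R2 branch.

I ≈ 1.77 A

Equivalent of the parallel group: R_p = 1.332 Ω.
V_A by voltage divider: V_A = 27.8 × 1.332/(13.8 + 1.332) = 2.447 V.
I(R2) = V_A / R2 = 2.447/1.38 = 1.773 A.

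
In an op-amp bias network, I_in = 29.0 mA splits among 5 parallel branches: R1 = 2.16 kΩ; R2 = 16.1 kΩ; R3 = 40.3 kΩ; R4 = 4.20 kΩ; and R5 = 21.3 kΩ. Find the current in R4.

Conductances: ΣG = 1/2.16 + 1/16.1 + 1/40.3 + 1/4.20 + 1/21.3 = 0.8349 (1/kΩ).
By the current-divider rule, I = I_in · G_k/ΣG = 29.0 × 0.2852 = 8.270 mA.

I ≈ 8.27 mA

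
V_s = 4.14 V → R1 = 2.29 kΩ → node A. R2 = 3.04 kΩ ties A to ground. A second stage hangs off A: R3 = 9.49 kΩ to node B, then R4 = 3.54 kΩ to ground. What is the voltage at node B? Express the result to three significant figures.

V_B ≈ 0.583 V

The second stage (R3 + R4 = 13.03 kΩ) loads node A in parallel with R2.
Effective lower resistance at A: R2 ‖ 13.03 = 2.465 kΩ.
First divider: V_A = V_s · 2.465/(2.29 + 2.465) = 2.146 V.
V_B = V_A × 0.2717 = 0.5831 V.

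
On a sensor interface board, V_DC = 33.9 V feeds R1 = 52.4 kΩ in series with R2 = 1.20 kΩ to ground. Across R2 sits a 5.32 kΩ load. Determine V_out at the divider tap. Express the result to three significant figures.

V_out ≈ 0.622 V

The load sits in parallel with R2, giving an effective lower resistance R2' = R2·R_L/(R2+R_L) = 0.9791 kΩ.
Then V_out = V_DC · R2'/(R1 + R2') = 33.9 × 0.9791/53.38 = 0.6218 V.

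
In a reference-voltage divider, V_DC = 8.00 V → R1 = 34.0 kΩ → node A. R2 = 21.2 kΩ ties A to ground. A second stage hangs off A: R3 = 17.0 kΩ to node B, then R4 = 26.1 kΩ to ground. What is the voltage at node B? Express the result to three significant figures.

Node A sees R2 in parallel with the series input of stage 2, R3 + R4 = 43.10 kΩ.
Effective lower resistance at A: R2 ‖ 43.10 = 14.21 kΩ.
First divider: V_A = V_DC · 14.21/(34.0 + 14.21) = 2.358 V.
V_B = V_A × 0.6056 = 1.428 V.

V_B ≈ 1.43 V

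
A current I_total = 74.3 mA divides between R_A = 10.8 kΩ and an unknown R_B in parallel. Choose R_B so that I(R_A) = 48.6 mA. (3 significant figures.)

The fraction through R_A equals R_B/(R_A+R_B).
With f = 0.6541, R_B = R_A · f/(1−f) = 10.8 × 1.891 = 20.42 kΩ.

R_B ≈ 20.4 kΩ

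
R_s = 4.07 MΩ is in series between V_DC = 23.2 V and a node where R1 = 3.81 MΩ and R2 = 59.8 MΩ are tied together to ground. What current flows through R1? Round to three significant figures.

Combine the parallel branches: R_p = (1/3.81 + 1/59.8)⁻¹ = 3.582 MΩ.
V_A by voltage divider: V_A = 23.2 × 3.582/(4.07 + 3.582) = 10.86 V.
I(R1) = V_A / R1 = 10.86/3.81 = 2.850 µA.

I ≈ 2.85 µA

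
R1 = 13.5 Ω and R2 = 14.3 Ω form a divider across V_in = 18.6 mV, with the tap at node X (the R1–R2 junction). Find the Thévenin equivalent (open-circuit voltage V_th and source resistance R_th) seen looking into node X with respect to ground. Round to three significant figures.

Open-circuit (no load on X): V_th = V_in · R2/(R1 + R2) = 18.6 × 14.3/(13.50 + 14.3) = 9.568 mV.
Looking into X with the source shorted: R_th = R1·R2/(R1+R2) = 13.50 × 14.3/27.80 = 6.944 Ω.

V_th ≈ 9.57 mV, R_th ≈ 6.94 Ω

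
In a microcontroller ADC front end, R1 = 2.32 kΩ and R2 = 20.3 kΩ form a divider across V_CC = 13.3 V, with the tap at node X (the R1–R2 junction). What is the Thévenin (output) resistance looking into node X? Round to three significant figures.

Zeroing V_CC shorts the top of R1 to ground, so R_th = R1 ‖ R2 = 2.082 kΩ.

R_th ≈ 2.08 kΩ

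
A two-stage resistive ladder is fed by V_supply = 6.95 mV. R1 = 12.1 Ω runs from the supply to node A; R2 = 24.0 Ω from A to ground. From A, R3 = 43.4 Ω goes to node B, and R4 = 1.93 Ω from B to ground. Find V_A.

V_A ≈ 3.92 mV

Node A sees R2 in parallel with the series input of stage 2, R3 + R4 = 45.33 Ω.
R2 ‖ (R3+R4) = 15.69 Ω.
First divider: V_A = V_supply · 15.69/(12.1 + 15.69) = 3.924 mV.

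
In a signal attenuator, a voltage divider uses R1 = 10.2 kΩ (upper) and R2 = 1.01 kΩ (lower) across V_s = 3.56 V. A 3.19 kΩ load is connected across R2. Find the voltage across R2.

The load sits in parallel with R2, giving an effective lower resistance R2' = R2·R_L/(R2+R_L) = 0.7671 kΩ.
Then V_out = V_s · R2'/(R1 + R2') = 3.56 × 0.7671/10.97 = 0.2490 V.

V_out ≈ 0.249 V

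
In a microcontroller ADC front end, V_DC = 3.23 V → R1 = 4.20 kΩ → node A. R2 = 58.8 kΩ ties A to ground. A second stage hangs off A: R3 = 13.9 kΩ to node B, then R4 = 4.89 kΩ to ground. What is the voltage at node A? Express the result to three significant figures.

Looking into the second stage from A: R3 + R4 = 18.79 kΩ appears in parallel with R2.
Effective lower resistance at A: R2 ‖ 18.79 = 14.24 kΩ.
V_A = 3.23 × 14.24/(4.20 + 14.24) = 2.494 V.

V_A ≈ 2.49 V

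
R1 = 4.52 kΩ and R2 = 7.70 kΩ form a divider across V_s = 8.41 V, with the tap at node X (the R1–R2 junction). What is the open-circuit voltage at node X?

V_th ≈ 5.30 V

With X open, the divider is unloaded: V_th = 8.41 × 7.70/12.22 = 5.299 V.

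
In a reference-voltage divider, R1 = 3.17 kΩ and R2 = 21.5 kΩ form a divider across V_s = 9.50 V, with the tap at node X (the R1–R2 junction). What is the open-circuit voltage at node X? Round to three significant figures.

V_th is the unloaded tap voltage: V_s · R2/(R1+R2) = 9.50 × 0.8715 = 8.279 V.

V_th ≈ 8.28 V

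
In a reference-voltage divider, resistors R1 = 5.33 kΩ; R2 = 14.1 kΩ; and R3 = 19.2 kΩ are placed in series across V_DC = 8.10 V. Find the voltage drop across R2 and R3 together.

Series total: ΣR = 5.33 + 14.1 + 19.2 = 38.63 kΩ.
R_{R2..R3} = 14.1 + 19.2 = 33.30 kΩ.
Voltage divider: V = V_DC · (33.30 / 38.63) = 8.10 × 0.8620 = 6.982 V.

V ≈ 6.98 V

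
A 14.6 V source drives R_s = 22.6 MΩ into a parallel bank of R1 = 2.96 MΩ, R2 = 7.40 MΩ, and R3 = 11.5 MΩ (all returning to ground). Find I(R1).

I ≈ 0.361 µA

Equivalent of the parallel group: R_p = 1.786 MΩ.
V_A by voltage divider: V_A = 14.6 × 1.786/(22.6 + 1.786) = 1.069 V.
Branch current I = V_A/R1 = 1.069/2.96 = 0.3612 µA.
(Equivalently: I_total = 0.5987 µA, then current-divider fraction G_k/ΣG = 0.6034.)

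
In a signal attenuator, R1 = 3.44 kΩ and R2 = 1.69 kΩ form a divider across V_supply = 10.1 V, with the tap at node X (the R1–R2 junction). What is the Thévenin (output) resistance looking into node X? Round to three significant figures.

With V_supply suppressed (replaced by a short), R_th = R1 ‖ R2 = (3.440 × 1.69)/(3.440 + 1.69) = 1.133 kΩ.

R_th ≈ 1.13 kΩ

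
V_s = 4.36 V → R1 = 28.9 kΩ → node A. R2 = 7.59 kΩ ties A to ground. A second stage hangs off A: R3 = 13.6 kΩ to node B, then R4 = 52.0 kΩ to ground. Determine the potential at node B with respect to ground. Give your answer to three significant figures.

Looking into the second stage from A: R3 + R4 = 65.60 kΩ appears in parallel with R2.
Effective lower resistance at A: R2 ‖ 65.60 = 6.803 kΩ.
First divider: V_A = V_s · 6.803/(28.9 + 6.803) = 0.8308 V.
Then the unloaded second divider: V_B = V_A × R4/(R3+R4) = 0.8308 × 0.7927 = 0.6585 V.

V_B ≈ 0.659 V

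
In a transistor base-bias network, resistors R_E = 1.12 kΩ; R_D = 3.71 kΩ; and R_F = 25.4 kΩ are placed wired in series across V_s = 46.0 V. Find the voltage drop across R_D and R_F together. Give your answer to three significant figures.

V ≈ 44.3 V

Total series resistance ΣR = 1.12 + 3.71 + 25.4 = 30.23 kΩ.
R_{R_D..R_F} = 3.71 + 25.4 = 29.11 kΩ.
Voltage divider: V = V_s · (29.11 / 30.23) = 46.0 × 0.9630 = 44.30 V.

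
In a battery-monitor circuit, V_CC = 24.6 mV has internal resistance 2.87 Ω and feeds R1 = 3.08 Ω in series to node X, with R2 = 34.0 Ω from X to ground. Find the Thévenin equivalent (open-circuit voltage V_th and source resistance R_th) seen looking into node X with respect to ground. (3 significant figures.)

V_th ≈ 20.9 mV, R_th ≈ 5.06 Ω

R1' = 2.87 + 3.08 = 5.950 Ω (source resistance + R1).
V_th is the unloaded tap voltage: V_CC · R2/(R1'+R2) = 24.6 × 0.8511 = 20.94 mV.
Looking into X with the source shorted: R_th = R1'·R2/(R1'+R2) = 5.950 × 34.0/39.95 = 5.064 Ω.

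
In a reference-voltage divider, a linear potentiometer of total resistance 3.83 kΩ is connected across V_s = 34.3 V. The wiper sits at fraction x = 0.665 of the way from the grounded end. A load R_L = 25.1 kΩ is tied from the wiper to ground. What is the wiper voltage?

Lower segment x·R_p = 2.547 kΩ; upper segment (1−x)·R_p = 1.283 kΩ.
R_L loads the lower segment: effective lower R = 2.312 kΩ.
Loaded-divider output: V_out = 34.3 × 0.6431 = 22.06 V.

V_out ≈ 22.1 V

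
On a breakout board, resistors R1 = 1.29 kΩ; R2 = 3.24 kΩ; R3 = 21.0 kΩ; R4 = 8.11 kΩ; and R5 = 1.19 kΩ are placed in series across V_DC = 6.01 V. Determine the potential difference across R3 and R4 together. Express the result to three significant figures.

ΣR = 1.29 + 3.24 + 21.0 + 8.11 + 1.19 = 34.83 kΩ.
R_{R3..R4} = 21.0 + 8.11 = 29.11 kΩ.
V = V_DC · R/ΣR = 6.01 × 0.8358 = 5.023 V.

V ≈ 5.02 V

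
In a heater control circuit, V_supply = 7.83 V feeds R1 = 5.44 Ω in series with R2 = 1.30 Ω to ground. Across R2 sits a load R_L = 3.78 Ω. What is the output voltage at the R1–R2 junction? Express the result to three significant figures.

V_out ≈ 1.18 V

The load sits in parallel with R2, giving an effective lower resistance R2' = R2·R_L/(R2+R_L) = 0.9673 Ω.
Voltage divider with the loaded lower leg: V_out = 7.83 × 0.9673/(5.44 + 0.9673) = 7.83 × 0.1510 = 1.182 V.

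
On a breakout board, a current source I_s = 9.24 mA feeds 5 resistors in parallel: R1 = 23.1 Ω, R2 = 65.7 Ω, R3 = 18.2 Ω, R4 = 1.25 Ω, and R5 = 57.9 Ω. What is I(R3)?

Total conductance ΣG = 1/23.1 + 1/65.7 + 1/18.2 + 1/1.25 + 1/57.9 = 0.9307 (units of 1/Ω).
Current divider: I(R3) = I_s · G_k/ΣG = 9.24 × (0.05495/0.9307) = 9.24 × 0.05903 = 0.5455 mA.

I ≈ 0.545 mA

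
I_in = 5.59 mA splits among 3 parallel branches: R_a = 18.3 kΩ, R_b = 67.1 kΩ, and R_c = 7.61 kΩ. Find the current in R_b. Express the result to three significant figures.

Total conductance ΣG = 1/18.3 + 1/67.1 + 1/7.61 = 0.2010 (units of 1/kΩ).
Current divider: I(R_b) = I_in · G_k/ΣG = 5.59 × (0.01490/0.2010) = 5.59 × 0.07416 = 0.4146 mA.

I ≈ 0.415 mA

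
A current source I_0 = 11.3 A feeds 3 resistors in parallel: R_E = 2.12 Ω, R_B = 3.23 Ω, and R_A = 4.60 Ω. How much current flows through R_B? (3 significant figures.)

ΣG = 1/2.12 + 1/3.23 + 1/4.60 = 0.9987.
Current divider: I(R_B) = I_0 · G_k/ΣG = 11.3 × (0.3096/0.9987) = 11.3 × 0.3100 = 3.503 A.

I ≈ 3.50 A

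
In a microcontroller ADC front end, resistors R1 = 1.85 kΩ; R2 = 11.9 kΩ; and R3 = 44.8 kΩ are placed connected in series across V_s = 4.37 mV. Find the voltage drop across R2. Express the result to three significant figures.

V ≈ 0.888 mV

ΣR = 1.85 + 11.9 + 44.8 = 58.55 kΩ.
By the voltage-divider rule, V = 4.37 × 11.90/58.55 = 0.8882 mV.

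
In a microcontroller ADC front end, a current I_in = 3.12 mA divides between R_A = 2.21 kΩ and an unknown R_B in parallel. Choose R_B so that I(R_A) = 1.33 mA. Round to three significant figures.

Two-branch current divider: I_A = I_in · R_B/(R_A + R_B).
1.33/3.12 = R_B/(R_A + R_B) → R_B = R_A · (0.4263)/(1 − 0.4263) = 2.21 × 0.7430 = 1.642 kΩ.

R_B ≈ 1.64 kΩ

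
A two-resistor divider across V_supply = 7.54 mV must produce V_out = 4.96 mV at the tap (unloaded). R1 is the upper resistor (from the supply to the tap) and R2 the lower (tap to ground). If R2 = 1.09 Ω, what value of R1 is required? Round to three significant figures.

R1 ≈ 0.567 Ω

The divider ratio is R2/(R1+R2) = 4.96/7.54 = 0.6578.
Rearranging, R1 = R2·(1−k)/k = 1.09 × 0.5202 = 0.5670 Ω.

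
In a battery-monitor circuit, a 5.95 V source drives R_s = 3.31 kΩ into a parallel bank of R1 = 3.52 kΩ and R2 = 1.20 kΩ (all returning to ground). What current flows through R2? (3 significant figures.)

I ≈ 1.06 mA

Parallel bank: R_p = 1/(1/3.52 + 1/1.20) = 0.8949 kΩ.
Node voltage V_A = V_s · R_p/(R_s + R_p) = 5.95 × 0.2128 = 1.266 V.
Branch current I = V_A/R2 = 1.266/1.20 = 1.055 mA.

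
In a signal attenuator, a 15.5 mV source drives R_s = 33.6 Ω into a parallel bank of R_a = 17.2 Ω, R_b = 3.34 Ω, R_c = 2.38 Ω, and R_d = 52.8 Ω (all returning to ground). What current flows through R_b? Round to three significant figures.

I ≈ 0.167 mA

Parallel bank: R_p = 1/(1/17.2 + 1/3.34 + 1/2.38 + 1/52.8) = 1.255 Ω.
V_A = 15.5 × 1.255/34.86 = 0.5582 mV.
I(R_b) = V_A / R_b = 0.5582/3.34 = 0.1671 mA.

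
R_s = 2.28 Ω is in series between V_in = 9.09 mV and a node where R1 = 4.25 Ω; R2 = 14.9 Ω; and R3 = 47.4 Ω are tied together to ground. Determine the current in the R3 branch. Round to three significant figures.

I ≈ 0.110 mA

Combine the parallel branches: R_p = (1/4.25 + 1/14.9 + 1/47.4)⁻¹ = 3.091 Ω.
V_A = 9.09 × 3.091/5.371 = 5.231 mV.
I(R3) = V_A / R3 = 5.231/47.4 = 0.1104 mA.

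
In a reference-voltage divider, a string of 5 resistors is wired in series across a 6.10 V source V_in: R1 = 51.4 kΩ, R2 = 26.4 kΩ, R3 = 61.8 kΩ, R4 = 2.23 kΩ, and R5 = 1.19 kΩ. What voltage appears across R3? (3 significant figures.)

V ≈ 2.64 V

Total series resistance ΣR = 51.4 + 26.4 + 61.8 + 2.23 + 1.19 = 143.0 kΩ.
By the voltage-divider rule, V = 6.10 × 61.80/143.0 = 2.636 V.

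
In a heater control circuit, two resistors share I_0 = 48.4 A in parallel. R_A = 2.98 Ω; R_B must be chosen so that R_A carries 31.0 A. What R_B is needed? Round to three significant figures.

The fraction through R_A equals R_B/(R_A+R_B).
With f = 0.6405, R_B = R_A · f/(1−f) = 2.98 × 1.782 = 5.309 Ω.

R_B ≈ 5.31 Ω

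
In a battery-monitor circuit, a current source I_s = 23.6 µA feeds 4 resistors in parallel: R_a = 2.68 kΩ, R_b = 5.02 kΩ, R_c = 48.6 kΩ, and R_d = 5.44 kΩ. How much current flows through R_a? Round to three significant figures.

I ≈ 11.3 µA

Conductances: ΣG = 1/2.68 + 1/5.02 + 1/48.6 + 1/5.44 = 0.7767 (1/kΩ).
Current divider: I(R_a) = I_s · G_k/ΣG = 23.6 × (0.3731/0.7767) = 23.6 × 0.4804 = 11.34 µA.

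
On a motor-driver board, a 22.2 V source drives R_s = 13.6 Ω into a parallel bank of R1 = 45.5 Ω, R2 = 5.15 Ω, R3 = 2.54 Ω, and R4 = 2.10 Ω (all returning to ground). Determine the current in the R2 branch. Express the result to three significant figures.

I ≈ 0.273 A

Combine the parallel branches: R_p = (1/45.5 + 1/5.15 + 1/2.54 + 1/2.10)⁻¹ = 0.9208 Ω.
V_A = 22.2 × 0.9208/14.52 = 1.408 V.
Branch current I = V_A/R2 = 1.408/5.15 = 0.2733 A.
(Equivalently: I_total = 1.529 A, then current-divider fraction G_k/ΣG = 0.1788.)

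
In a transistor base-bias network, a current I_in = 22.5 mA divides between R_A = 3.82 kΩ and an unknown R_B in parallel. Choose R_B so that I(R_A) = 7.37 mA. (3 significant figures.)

R_B ≈ 1.86 kΩ

The fraction through R_A equals R_B/(R_A+R_B).
With f = 0.3276, R_B = R_A · f/(1−f) = 3.82 × 0.4871 = 1.861 kΩ.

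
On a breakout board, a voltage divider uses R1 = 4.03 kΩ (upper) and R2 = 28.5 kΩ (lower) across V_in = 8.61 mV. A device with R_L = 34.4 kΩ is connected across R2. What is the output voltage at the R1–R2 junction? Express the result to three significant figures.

First combine the lower leg with the load: R2 ‖ R_L = 15.59 kΩ.
Voltage divider with the loaded lower leg: V_out = 8.61 × 15.59/(4.03 + 15.59) = 8.61 × 0.7946 = 6.841 mV.
(Unloaded it would be 7.54 mV; the load pulls it down.)

V_out ≈ 6.84 mV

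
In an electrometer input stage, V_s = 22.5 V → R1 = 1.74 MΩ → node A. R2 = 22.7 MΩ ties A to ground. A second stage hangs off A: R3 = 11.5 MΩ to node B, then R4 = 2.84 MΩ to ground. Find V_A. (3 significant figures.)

Looking into the second stage from A: R3 + R4 = 14.34 MΩ appears in parallel with R2.
R2 ‖ (R3+R4) = 8.788 MΩ.
So V_A = 22.5 × 0.8347 = 18.78 V.

V_A ≈ 18.8 V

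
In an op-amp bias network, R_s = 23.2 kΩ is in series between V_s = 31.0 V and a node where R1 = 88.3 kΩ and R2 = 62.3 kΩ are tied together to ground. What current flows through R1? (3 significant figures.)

Equivalent of the parallel group: R_p = 36.53 kΩ.
Node voltage V_A = V_s · R_p/(R_s + R_p) = 31.0 × 0.6116 = 18.96 V.
I(R1) = V_A / R1 = 18.96/88.3 = 0.2147 mA.

I ≈ 0.215 mA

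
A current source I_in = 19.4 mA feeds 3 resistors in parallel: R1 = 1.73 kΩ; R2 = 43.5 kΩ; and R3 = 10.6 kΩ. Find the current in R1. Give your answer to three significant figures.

Total conductance ΣG = 1/1.73 + 1/43.5 + 1/10.6 = 0.6954 (units of 1/kΩ).
By the current-divider rule, I = I_in · G_k/ΣG = 19.4 × 0.8313 = 16.13 mA.

I ≈ 16.1 mA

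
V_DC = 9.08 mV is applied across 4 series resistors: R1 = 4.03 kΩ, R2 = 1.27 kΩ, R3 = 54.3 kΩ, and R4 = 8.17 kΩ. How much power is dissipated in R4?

P ≈ 0.147 nW

The common current is I = 9.08/67.77 = 0.1340 µA.
P(R4) = I²·R4 = (0.1340)² × 8.17 = 0.1467 nW.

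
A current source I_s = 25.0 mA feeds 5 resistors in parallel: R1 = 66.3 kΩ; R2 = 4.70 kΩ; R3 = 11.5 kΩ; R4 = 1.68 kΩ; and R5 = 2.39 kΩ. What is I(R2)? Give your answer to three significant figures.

Total conductance ΣG = 1/66.3 + 1/4.70 + 1/11.5 + 1/1.68 + 1/2.39 = 1.328 (units of 1/kΩ).
Current divider: I(R2) = I_s · G_k/ΣG = 25.0 × (0.2128/1.328) = 25.0 × 0.1602 = 4.004 mA.

I ≈ 4.00 mA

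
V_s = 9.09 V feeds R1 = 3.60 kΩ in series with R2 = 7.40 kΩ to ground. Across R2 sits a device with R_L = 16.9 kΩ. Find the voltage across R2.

R2 ‖ R_L = (7.40 × 16.9)/(7.40 + 16.9) = 5.147 kΩ.
Now apply the divider: V_out = 9.09 × 0.5884 = 5.349 V.

V_out ≈ 5.35 V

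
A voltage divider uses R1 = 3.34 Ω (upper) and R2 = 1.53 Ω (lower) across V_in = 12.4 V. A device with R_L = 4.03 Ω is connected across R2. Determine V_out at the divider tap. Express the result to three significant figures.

First combine the lower leg with the load: R2 ‖ R_L = 1.109 Ω.
Now apply the divider: V_out = 12.4 × 0.2493 = 3.091 V.

V_out ≈ 3.09 V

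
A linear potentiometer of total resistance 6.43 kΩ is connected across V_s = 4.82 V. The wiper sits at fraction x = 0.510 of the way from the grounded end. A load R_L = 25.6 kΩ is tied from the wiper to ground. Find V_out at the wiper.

V_out ≈ 2.31 V

Lower segment x·R_p = 3.279 kΩ; upper segment (1−x)·R_p = 3.151 kΩ.
(x·R_p) ‖ R_L = 2.907 kΩ.
Then V_out = V_s · 2.907/(3.151 + 2.907) = 2.313 V.
(Unloaded: V_out = x·V_s = 2.46 V.)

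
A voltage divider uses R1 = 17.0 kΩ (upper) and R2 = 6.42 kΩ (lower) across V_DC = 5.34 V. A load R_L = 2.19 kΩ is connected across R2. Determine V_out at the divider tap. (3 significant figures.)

The load sits in parallel with R2, giving an effective lower resistance R2' = R2·R_L/(R2+R_L) = 1.633 kΩ.
Now apply the divider: V_out = 5.34 × 0.08764 = 0.4680 V.

V_out ≈ 0.468 V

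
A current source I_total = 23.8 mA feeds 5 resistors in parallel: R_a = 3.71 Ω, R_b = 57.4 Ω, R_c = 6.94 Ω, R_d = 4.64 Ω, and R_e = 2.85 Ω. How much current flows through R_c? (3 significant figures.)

ΣG = 1/3.71 + 1/57.4 + 1/6.94 + 1/4.64 + 1/2.85 = 0.9975.
By the current-divider rule, I = I_total · G_k/ΣG = 23.8 × 0.1445 = 3.438 mA.

I ≈ 3.44 mA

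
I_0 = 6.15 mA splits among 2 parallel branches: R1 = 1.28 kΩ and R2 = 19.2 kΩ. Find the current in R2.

I ≈ 0.384 mA

Two-branch current divider: I_k = I_0 · R_other/(R_1 + R_2).
So I = 6.15 × 1.28/20.48 = 0.3844 mA.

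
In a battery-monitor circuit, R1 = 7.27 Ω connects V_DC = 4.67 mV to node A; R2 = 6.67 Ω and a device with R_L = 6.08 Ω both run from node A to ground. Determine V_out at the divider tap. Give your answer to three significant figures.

V_out ≈ 1.42 mV

The load sits in parallel with R2, giving an effective lower resistance R2' = R2·R_L/(R2+R_L) = 3.181 Ω.
Voltage divider with the loaded lower leg: V_out = 4.67 × 3.181/(7.27 + 3.181) = 4.67 × 0.3044 = 1.421 mV.
(Unloaded it would be 2.23 mV; the load pulls it down.)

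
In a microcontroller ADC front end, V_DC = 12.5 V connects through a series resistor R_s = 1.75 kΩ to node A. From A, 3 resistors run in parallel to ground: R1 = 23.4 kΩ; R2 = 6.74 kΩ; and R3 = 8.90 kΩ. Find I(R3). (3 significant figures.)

Parallel bank: R_p = 1/(1/23.4 + 1/6.74 + 1/8.90) = 3.295 kΩ.
Node voltage V_A = V_DC · R_p/(R_s + R_p) = 12.5 × 0.6531 = 8.164 V.
I(R3) = V_A / R3 = 8.164/8.90 = 0.9173 mA.

I ≈ 0.917 mA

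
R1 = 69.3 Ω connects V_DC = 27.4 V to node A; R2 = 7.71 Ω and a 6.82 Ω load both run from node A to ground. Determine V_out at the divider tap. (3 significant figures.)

V_out ≈ 1.36 V

R2 ‖ R_L = (7.71 × 6.82)/(7.71 + 6.82) = 3.619 Ω.
Then V_out = V_DC · R2'/(R1 + R2') = 27.4 × 3.619/72.92 = 1.360 V.
(Unloaded it would be 2.74 V; the load pulls it down.)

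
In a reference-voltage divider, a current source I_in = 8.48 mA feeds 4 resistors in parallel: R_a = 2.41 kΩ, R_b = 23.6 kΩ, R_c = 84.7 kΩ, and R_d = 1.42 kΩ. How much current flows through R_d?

I ≈ 5.09 mA

ΣG = 1/2.41 + 1/23.6 + 1/84.7 + 1/1.42 = 1.173.
R_d takes the fraction G_k/ΣG = 0.7042/1.173 = 0.6002, so I = 8.48 × 0.6002 = 5.090 mA.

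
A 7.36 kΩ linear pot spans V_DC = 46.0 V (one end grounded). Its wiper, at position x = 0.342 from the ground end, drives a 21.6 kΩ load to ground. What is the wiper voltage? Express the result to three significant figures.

V_out ≈ 14.6 V

Split the track: R_lower = x·R_p = 2.517 kΩ, R_upper = (1−x)·R_p = 4.843 kΩ.
(x·R_p) ‖ R_L = 2.254 kΩ.
Then V_out = V_DC · 2.254/(4.843 + 2.254) = 14.61 V.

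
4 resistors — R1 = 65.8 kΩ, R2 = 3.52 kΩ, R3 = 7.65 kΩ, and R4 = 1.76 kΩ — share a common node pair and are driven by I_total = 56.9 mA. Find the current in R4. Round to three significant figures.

I ≈ 32.4 mA

ΣG = 1/65.8 + 1/3.52 + 1/7.65 + 1/1.76 = 0.9982.
R4 takes the fraction G_k/ΣG = 0.5682/0.9982 = 0.5692, so I = 56.9 × 0.5692 = 32.39 mA.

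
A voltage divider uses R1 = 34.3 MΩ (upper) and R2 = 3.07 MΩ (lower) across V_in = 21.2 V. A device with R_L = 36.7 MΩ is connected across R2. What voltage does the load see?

V_out ≈ 1.62 V

First combine the lower leg with the load: R2 ‖ R_L = 2.833 MΩ.
Now apply the divider: V_out = 21.2 × 0.07629 = 1.617 V.
(Unloaded it would be 1.74 V; the load pulls it down.)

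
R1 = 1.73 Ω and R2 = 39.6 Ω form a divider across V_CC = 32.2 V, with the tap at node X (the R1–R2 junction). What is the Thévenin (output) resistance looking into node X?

R_th ≈ 1.66 Ω

With V_CC suppressed (replaced by a short), R_th = R1 ‖ R2 = (1.730 × 39.6)/(1.730 + 39.6) = 1.658 Ω.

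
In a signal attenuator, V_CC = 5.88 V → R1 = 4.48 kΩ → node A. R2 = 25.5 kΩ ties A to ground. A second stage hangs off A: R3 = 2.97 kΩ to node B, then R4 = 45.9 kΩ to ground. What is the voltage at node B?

The second stage (R3 + R4 = 48.87 kΩ) loads node A in parallel with R2.
Effective lower resistance at A: R2 ‖ 48.87 = 16.76 kΩ.
So V_A = 5.88 × 0.7890 = 4.640 V.
Then the unloaded second divider: V_B = V_A × R4/(R3+R4) = 4.640 × 0.9392 = 4.358 V.

V_B ≈ 4.36 V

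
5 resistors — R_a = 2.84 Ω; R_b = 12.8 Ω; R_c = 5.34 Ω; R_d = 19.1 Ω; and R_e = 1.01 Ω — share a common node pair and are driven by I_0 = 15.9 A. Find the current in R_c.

I ≈ 1.79 A

ΣG = 1/2.84 + 1/12.8 + 1/5.34 + 1/19.1 + 1/1.01 = 1.660.
Current divider: I(R_c) = I_0 · G_k/ΣG = 15.9 × (0.1873/1.660) = 15.9 × 0.1128 = 1.794 A.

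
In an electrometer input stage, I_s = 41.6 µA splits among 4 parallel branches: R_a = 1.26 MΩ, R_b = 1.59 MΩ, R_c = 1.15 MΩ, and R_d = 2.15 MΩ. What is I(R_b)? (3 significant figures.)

I ≈ 9.49 µA

Total conductance ΣG = 1/1.26 + 1/1.59 + 1/1.15 + 1/2.15 = 2.757 (units of 1/MΩ).
By the current-divider rule, I = I_s · G_k/ΣG = 41.6 × 0.2281 = 9.489 µA.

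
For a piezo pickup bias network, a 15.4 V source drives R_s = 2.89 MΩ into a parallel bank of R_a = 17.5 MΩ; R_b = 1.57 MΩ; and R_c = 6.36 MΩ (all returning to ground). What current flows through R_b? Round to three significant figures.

I ≈ 2.83 µA

Combine the parallel branches: R_p = (1/17.5 + 1/1.57 + 1/6.36)⁻¹ = 1.175 MΩ.
Node voltage V_A = V_in · R_p/(R_s + R_p) = 15.4 × 0.2890 = 4.450 V.
Branch current I = V_A/R_b = 4.450/1.57 = 2.835 µA.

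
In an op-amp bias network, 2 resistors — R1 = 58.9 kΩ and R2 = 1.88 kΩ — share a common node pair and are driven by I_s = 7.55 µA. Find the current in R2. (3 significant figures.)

For two parallel branches, I_k = I_s · (other R)/(sum of R).
I(R2) = 7.55 × 58.9/(58.9 + 1.88) = 7.55 × 0.9691 = 7.316 µA.

I ≈ 7.32 µA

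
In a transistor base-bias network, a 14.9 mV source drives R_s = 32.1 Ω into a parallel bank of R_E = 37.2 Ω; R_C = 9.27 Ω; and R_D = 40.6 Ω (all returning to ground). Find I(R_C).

Equivalent of the parallel group: R_p = 6.274 Ω.
Node voltage V_A = V_DC · R_p/(R_s + R_p) = 14.9 × 0.1635 = 2.436 mV.
I(R_C) = V_A / R_C = 2.436/9.27 = 0.2628 mA.

I ≈ 0.263 mA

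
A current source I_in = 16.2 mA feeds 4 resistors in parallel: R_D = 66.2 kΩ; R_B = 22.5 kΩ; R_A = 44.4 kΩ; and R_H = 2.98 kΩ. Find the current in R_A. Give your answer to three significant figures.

I ≈ 0.874 mA

Total conductance ΣG = 1/66.2 + 1/22.5 + 1/44.4 + 1/2.98 = 0.4176 (units of 1/kΩ).
R_A takes the fraction G_k/ΣG = 0.02252/0.4176 = 0.05393, so I = 16.2 × 0.05393 = 0.8736 mA.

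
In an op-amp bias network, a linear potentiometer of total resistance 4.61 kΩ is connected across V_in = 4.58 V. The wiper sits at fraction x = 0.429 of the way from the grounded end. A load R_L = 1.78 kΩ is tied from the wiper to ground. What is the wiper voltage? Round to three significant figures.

V_out ≈ 1.20 V

Lower segment x·R_p = 1.978 kΩ; upper segment (1−x)·R_p = 2.632 kΩ.
Lower segment in parallel with the load: 1.978 ‖ 1.78 = 0.9368 kΩ.
Then V_out = V_in · 0.9368/(2.632 + 0.9368) = 1.202 V.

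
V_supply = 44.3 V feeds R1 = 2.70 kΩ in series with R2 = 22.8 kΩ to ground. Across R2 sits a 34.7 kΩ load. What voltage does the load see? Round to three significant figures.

V_out ≈ 37.0 V

R2 ‖ R_L = (22.8 × 34.7)/(22.8 + 34.7) = 13.76 kΩ.
Now apply the divider: V_out = 44.3 × 0.8360 = 37.03 V.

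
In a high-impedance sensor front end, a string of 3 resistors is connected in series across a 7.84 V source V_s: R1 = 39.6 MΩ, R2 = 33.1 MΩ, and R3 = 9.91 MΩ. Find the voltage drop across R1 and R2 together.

V ≈ 6.90 V

Series total: ΣR = 39.6 + 33.1 + 9.91 = 82.61 MΩ.
R_{R1..R2} = 39.6 + 33.1 = 72.70 MΩ.
By the voltage-divider rule, V = 7.84 × 72.70/82.61 = 6.900 V.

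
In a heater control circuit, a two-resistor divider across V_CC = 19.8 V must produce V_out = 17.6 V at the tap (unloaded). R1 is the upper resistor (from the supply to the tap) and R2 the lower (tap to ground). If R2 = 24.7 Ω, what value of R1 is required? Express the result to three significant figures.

The divider ratio is R2/(R1+R2) = 17.6/19.8 = 0.8889.
R1 = R2·(1/k − 1) = 24.7 × 0.1250 = 3.087 Ω.

R1 ≈ 3.09 Ω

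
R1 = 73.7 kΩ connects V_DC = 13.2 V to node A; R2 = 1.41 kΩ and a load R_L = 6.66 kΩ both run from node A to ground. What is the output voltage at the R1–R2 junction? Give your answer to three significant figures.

The load sits in parallel with R2, giving an effective lower resistance R2' = R2·R_L/(R2+R_L) = 1.164 kΩ.
Now apply the divider: V_out = 13.2 × 0.01554 = 0.2052 V.
(Unloaded it would be 0.248 V; the load pulls it down.)

V_out ≈ 0.205 V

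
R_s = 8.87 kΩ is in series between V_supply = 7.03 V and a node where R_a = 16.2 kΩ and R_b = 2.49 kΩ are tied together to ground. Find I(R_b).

I ≈ 0.553 mA

Combine the parallel branches: R_p = (1/16.2 + 1/2.49)⁻¹ = 2.158 kΩ.
V_A = 7.03 × 2.158/11.03 = 1.376 V.
Branch current I = V_A/R_b = 1.376/2.49 = 0.5525 mA.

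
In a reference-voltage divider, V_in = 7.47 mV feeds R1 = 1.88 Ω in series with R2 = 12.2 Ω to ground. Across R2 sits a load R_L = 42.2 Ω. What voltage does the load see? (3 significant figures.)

R2 ‖ R_L = (12.2 × 42.2)/(12.2 + 42.2) = 9.464 Ω.
Voltage divider with the loaded lower leg: V_out = 7.47 × 9.464/(1.88 + 9.464) = 7.47 × 0.8343 = 6.232 mV.

V_out ≈ 6.23 mV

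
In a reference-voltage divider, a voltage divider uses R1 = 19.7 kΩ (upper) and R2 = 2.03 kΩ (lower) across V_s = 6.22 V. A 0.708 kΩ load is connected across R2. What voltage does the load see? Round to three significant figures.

V_out ≈ 0.161 V

R2 ‖ R_L = (2.03 × 0.708)/(2.03 + 0.708) = 0.5249 kΩ.
Now apply the divider: V_out = 6.22 × 0.02595 = 0.1614 V.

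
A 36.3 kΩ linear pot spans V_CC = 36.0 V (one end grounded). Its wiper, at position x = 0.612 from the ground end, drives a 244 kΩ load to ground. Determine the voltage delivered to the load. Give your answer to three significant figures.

The pot divides into 14.08 kΩ above the wiper and 22.22 kΩ below.
R_L loads the lower segment: effective lower R = 20.36 kΩ.
Loaded-divider output: V_out = 36.0 × 0.5911 = 21.28 V.

V_out ≈ 21.3 V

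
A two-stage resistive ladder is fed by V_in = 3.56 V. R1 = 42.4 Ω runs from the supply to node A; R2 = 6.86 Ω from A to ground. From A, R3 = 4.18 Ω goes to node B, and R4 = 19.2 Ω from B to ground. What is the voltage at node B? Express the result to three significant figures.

V_B ≈ 0.325 V

Node A sees R2 in parallel with the series input of stage 2, R3 + R4 = 23.38 Ω.
Effective lower resistance at A: R2 ‖ 23.38 = 5.304 Ω.
V_A = 3.56 × 5.304/(42.4 + 5.304) = 0.3958 V.
V_B = V_A × 0.8212 = 0.3250 V.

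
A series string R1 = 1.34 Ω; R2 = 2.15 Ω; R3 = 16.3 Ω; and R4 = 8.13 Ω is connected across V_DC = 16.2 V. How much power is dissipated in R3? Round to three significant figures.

P ≈ 5.49 W

ΣR = 27.92 Ω → I = 16.2/27.92 = 0.5802 A.
V(R3) = I·R = 9.458 V; P = V·I = 9.458 × 0.5802 = 5.488 W.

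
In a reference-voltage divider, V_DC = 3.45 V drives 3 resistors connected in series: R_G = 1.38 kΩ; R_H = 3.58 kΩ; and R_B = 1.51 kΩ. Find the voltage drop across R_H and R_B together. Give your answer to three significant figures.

Series total: ΣR = 1.38 + 3.58 + 1.51 = 6.470 kΩ.
R_{R_H..R_B} = 3.58 + 1.51 = 5.090 kΩ.
By the voltage-divider rule, V = 3.45 × 5.090/6.470 = 2.714 V.

V ≈ 2.71 V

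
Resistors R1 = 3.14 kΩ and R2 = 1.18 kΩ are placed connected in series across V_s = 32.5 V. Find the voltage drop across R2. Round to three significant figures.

Total series resistance ΣR = 3.14 + 1.18 = 4.320 kΩ.
V = V_s · R/ΣR = 32.5 × 0.2731 = 8.877 V.

V ≈ 8.88 V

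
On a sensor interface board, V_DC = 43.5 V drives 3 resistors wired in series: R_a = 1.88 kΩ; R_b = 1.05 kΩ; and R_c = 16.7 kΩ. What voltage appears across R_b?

ΣR = 1.88 + 1.05 + 16.7 = 19.63 kΩ.
Voltage divider: V = V_DC · (1.050 / 19.63) = 43.5 × 0.05349 = 2.327 V.

V ≈ 2.33 V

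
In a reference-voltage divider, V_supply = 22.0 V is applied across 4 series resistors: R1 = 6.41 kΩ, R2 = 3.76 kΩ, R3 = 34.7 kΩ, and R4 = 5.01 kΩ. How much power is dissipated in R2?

P ≈ 0.731 mW

ΣR = 49.88 kΩ → I = 22.0/49.88 = 0.4411 mA.
P = I²R = 0.1945 × 3.76 = 0.7314 mW.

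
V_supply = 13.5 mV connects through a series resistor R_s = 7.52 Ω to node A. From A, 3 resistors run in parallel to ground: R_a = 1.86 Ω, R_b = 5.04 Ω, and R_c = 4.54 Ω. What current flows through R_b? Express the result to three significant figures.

Equivalent of the parallel group: R_p = 1.046 Ω.
V_A = 13.5 × 1.046/8.566 = 1.648 mV.
Branch current I = V_A/R_b = 1.648/5.04 = 0.3270 mA.
(Equivalently: I_total = 1.576 mA, then current-divider fraction G_k/ΣG = 0.2075.)

I ≈ 0.327 mA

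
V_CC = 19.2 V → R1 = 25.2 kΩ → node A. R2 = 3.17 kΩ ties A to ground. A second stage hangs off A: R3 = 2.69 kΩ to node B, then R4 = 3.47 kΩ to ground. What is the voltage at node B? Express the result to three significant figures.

Node A sees R2 in parallel with the series input of stage 2, R3 + R4 = 6.160 kΩ.
Effective lower resistance at A: R2 ‖ 6.160 = 2.093 kΩ.
So V_A = 19.2 × 0.07668 = 1.472 V.
Stage 2 is unloaded, so V_B = V_A · R4/(R3+R4) = 1.472 × 3.47/6.160 = 0.8294 V.

V_B ≈ 0.829 V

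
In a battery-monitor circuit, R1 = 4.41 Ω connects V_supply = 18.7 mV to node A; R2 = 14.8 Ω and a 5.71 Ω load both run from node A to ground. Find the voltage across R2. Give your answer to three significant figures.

V_out ≈ 9.03 mV

First combine the lower leg with the load: R2 ‖ R_L = 4.120 Ω.
Now apply the divider: V_out = 18.7 × 0.4830 = 9.032 mV.
(Unloaded it would be 14.4 mV; the load pulls it down.)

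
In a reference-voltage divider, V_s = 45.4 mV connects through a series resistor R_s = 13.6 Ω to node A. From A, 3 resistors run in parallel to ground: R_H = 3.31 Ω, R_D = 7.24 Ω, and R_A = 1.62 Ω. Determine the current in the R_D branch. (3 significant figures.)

I ≈ 0.408 mA

Combine the parallel branches: R_p = (1/3.31 + 1/7.24 + 1/1.62)⁻¹ = 0.9456 Ω.
V_A by voltage divider: V_A = 45.4 × 0.9456/(13.6 + 0.9456) = 2.951 mV.
Branch current I = V_A/R_D = 2.951/7.24 = 0.4077 mA.
(Equivalently: I_total = 3.121 mA, then current-divider fraction G_k/ΣG = 0.1306.)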